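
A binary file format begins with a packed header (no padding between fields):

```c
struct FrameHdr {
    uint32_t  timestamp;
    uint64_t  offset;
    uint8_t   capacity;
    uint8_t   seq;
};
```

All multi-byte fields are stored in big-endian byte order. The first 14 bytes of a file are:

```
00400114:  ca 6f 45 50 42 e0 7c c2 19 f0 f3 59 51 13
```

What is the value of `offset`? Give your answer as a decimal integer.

`offset` follows `timestamp` (4 bytes), so it starts at byte offset 4 and occupies 8 bytes.
Bytes at offsets 4..11: 42 E0 7C C2 19 F0 F3 59.
Big-endian: lowest address holds the most-significant byte.
The bytes are already most-significant first: 0x42E07CC219F0F359.
0x42E07CC219F0F359 = 4818988774387151705.

4818988774387151705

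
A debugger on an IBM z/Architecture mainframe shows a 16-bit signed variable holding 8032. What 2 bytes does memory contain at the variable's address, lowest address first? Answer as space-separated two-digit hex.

1F 60

8032 in hexadecimal, padded to 16 bits, is 0x1F60.
Split into bytes (most-significant first): 1F 60.
In big-endian order the high byte comes first in memory.
So the memory order matches the most-significant-first order: 1F 60.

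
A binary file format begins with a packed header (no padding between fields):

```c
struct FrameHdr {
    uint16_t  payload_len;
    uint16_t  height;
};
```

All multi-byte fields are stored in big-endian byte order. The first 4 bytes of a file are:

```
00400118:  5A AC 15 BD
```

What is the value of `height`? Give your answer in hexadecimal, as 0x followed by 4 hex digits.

0x15BD

`height` follows `payload_len` (2 bytes), so it starts at byte offset 2 and occupies 2 bytes.
Bytes at offsets 2..3: 15 BD.
Big-endian stores the most-significant byte at the lowest address.
The bytes are already most-significant first: 0x15BD.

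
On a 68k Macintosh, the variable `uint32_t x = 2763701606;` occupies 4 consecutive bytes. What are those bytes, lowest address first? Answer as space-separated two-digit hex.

A4 BA BD 66

2763701606 in hexadecimal, padded to 32 bits, is 0xA4BABD66.
Split into bytes (most-significant first): A4 BA BD 66.
In big-endian order the high byte comes first in memory.
So the memory order matches the most-significant-first order: A4 BA BD 66.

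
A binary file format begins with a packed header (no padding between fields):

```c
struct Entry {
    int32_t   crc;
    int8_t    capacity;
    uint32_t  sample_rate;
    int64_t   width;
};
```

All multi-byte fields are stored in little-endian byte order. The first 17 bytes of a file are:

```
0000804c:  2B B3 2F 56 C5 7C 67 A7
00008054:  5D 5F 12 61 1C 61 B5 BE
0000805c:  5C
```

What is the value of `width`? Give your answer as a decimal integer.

`width` follows `crc` (4 B), `capacity` (1 B), `sample_rate` (4 B), so it starts at offset 4 + 1 + 4 = 9 and occupies 8 bytes.
Bytes at offsets 9..16: 5F 12 61 1C 61 B5 BE 5C.
Little-endian: lowest address holds the least-significant byte.
Reassemble most-significant byte first: 5C BE B5 61 1C 61 12 5F → 0x5CBEB5611C61125F.
0x5CBEB5611C61125F = 6682978325756973663.

6682978325756973663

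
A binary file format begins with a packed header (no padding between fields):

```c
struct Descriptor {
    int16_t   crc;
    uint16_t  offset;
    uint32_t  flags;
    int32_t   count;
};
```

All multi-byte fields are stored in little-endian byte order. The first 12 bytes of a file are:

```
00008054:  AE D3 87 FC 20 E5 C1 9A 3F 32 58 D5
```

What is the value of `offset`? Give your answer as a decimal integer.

`offset` follows `crc` (2 bytes), so it starts at byte offset 2 and occupies 2 bytes.
Bytes at offsets 2..3: 87 FC.
Little-endian: lowest address holds the least-significant byte.
Reassemble most-significant byte first: FC 87 → 0xFC87.
0xFC87 = 64647.

64647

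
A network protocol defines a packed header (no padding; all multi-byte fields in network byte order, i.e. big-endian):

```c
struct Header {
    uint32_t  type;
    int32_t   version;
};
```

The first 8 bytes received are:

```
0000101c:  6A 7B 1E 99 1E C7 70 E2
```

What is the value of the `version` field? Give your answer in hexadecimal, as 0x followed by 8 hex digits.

`version` follows `type` (4 bytes), so it starts at byte offset 4 and occupies 4 bytes.
Bytes at offsets 4..7: 1E C7 70 E2.
In big-endian order the high byte comes first in memory.
The bytes are already most-significant first: 0x1EC770E2.

0x1EC770E2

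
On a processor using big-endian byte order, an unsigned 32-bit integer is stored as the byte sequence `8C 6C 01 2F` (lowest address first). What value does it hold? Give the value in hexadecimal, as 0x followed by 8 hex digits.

Big-endian: lowest address holds the most-significant byte.
The bytes are already most-significant first: 0x8C6C012F.

0x8C6C012F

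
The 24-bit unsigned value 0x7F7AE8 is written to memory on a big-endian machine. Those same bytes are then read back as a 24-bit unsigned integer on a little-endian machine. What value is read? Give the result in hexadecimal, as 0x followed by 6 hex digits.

Stored big-endian, the bytes at ascending addresses are 7F 7A E8.
Read back as little-endian, the first byte is least significant, giving 0xE87A7F.

0xE87A7F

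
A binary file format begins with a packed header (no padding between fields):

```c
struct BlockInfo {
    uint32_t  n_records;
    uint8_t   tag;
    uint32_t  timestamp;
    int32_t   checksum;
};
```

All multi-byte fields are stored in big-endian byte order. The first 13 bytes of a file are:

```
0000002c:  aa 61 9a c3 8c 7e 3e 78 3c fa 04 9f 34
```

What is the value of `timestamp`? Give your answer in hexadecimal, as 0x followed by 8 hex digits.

0x7E3E783C

`timestamp` follows `n_records` (4 B), `tag` (1 B), so it starts at offset 4 + 1 = 5 and occupies 4 bytes.
Bytes at offsets 5..8: 7E 3E 78 3C.
Big-endian: lowest address holds the most-significant byte.
The bytes are already most-significant first: 0x7E3E783C.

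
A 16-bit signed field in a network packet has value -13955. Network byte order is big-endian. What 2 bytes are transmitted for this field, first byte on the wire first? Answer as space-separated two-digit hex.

C9 7D

Two's complement of -13955 in 16 bits: 13955 = 0x3683; invert → 0xC97C; add 1 → 0xC97D.
Split into bytes (most-significant first): C9 7D.
In big-endian order the high byte comes first in memory.
So the memory order matches the most-significant-first order: C9 7D.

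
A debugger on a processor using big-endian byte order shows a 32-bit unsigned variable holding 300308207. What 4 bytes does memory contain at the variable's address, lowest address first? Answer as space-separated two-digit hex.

300308207 in hexadecimal, padded to 32 bits, is 0x11E656EF.
Split into bytes (most-significant first): 11 E6 56 EF.
Big-endian stores the most-significant byte at the lowest address.
So the memory order matches the most-significant-first order: 11 E6 56 EF.

11 E6 56 EF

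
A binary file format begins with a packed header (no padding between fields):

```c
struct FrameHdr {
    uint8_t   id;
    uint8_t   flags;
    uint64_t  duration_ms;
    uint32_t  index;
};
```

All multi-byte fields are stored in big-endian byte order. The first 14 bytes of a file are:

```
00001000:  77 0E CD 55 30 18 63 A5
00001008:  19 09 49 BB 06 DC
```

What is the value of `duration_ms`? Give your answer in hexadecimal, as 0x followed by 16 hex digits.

`duration_ms` follows `id` (1 B), `flags` (1 B), so it starts at offset 1 + 1 = 2 and occupies 8 bytes.
Bytes at offsets 2..9: CD 55 30 18 63 A5 19 09.
Big-endian: lowest address holds the most-significant byte.
The bytes are already most-significant first: 0xCD55301863A51909.

0xCD55301863A51909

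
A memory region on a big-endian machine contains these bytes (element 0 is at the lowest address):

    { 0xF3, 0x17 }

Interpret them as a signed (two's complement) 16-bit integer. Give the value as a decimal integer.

In big-endian order the high byte comes first in memory.
The bytes are already most-significant first: 0xF317.
Top bit is set, so as a signed 16-bit value this is 0xF317 − 2^16 = -3305.

-3305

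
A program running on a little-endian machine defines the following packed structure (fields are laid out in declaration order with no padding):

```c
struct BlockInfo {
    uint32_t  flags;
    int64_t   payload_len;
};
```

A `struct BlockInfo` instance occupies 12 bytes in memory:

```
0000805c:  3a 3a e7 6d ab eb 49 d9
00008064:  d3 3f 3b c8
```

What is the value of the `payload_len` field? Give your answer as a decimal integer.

`payload_len` follows `flags` (4 bytes), so it starts at byte offset 4 and occupies 8 bytes.
Bytes at offsets 4..11: AB EB 49 D9 D3 3F 3B C8.
Little-endian: lowest address holds the least-significant byte.
Reassemble most-significant byte first: C8 3B 3F D3 D9 49 EB AB → 0xC83B3FD3D949EBAB.
Top bit is set, so as a signed 64-bit value this is 0xC83B3FD3D949EBAB − 2^64 = -4018548063381886037.

-4018548063381886037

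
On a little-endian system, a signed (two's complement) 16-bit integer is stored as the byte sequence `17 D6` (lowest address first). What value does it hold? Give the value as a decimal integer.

Little-endian: lowest address holds the least-significant byte.
Reassemble most-significant byte first: D6 17 → 0xD617.
Top bit is set, so as a signed 16-bit value this is 0xD617 − 2^16 = -10729.

-10729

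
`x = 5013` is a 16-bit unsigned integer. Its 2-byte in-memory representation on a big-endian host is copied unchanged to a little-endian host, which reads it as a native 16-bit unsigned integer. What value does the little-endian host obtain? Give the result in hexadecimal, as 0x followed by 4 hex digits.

5013 in 16-bit hexadecimal is 0x1395.
Stored big-endian, the bytes at ascending addresses are 13 95.
Read back as little-endian, the first byte is least significant, giving 0x9513.

0x9513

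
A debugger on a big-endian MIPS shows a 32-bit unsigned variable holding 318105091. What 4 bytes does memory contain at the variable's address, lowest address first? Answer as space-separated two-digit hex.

12 F5 E6 03

318105091 in hexadecimal, padded to 32 bits, is 0x12F5E603.
Split into bytes (most-significant first): 12 F5 E6 03.
In big-endian order the high byte comes first in memory.
So the memory order matches the most-significant-first order: 12 F5 E6 03.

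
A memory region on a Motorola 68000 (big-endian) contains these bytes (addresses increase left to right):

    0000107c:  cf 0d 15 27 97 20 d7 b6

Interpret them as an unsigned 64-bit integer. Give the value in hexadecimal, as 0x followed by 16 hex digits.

0xCF0D15279720D7B6

Big-endian stores the most-significant byte at the lowest address.
The bytes are already most-significant first: 0xCF0D15279720D7B6.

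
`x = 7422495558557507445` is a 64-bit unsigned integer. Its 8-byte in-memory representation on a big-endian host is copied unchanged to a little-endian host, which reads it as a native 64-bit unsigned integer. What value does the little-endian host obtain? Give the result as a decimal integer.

7422495558557507445 in 64-bit hexadecimal is 0x670200626ABC1F75.
Stored big-endian, the bytes at ascending addresses are 67 02 00 62 6A BC 1F 75.
Read back as little-endian, the first byte is least significant, giving 0x751FBC6A62000267.
0x751FBC6A62000267 = 8439671391812321895.

8439671391812321895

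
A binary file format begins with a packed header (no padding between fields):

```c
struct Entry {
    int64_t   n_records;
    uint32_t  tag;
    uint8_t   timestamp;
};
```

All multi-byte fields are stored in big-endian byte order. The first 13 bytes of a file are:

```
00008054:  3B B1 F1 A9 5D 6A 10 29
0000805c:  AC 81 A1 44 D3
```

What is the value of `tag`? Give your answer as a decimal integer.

`tag` follows `n_records` (8 bytes), so it starts at byte offset 8 and occupies 4 bytes.
Bytes at offsets 8..11: AC 81 A1 44.
In big-endian order the high byte comes first in memory.
The bytes are already most-significant first: 0xAC81A144.
0xAC81A144 = 2894176580.

2894176580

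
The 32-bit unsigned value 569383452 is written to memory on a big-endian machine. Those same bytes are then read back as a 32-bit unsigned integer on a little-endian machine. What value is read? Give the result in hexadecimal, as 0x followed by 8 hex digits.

569383452 in 32-bit hexadecimal is 0x21F01A1C.
Stored big-endian, the bytes at ascending addresses are 21 F0 1A 1C.
Read back as little-endian, the first byte is least significant, giving 0x1C1AF021.

0x1C1AF021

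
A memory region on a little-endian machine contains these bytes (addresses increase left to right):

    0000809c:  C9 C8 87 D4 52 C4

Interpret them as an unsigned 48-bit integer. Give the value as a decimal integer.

215860032030921

Little-endian stores the least-significant byte at the lowest address.
Reassemble most-significant byte first: C4 52 D4 87 C8 C9 → 0xC452D487C8C9.
0xC452D487C8C9 = 215860032030921.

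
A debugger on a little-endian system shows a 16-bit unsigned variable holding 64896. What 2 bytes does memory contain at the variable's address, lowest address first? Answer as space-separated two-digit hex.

80 FD

64896 in hexadecimal, padded to 16 bits, is 0xFD80.
Split into bytes (most-significant first): FD 80.
Little-endian: lowest address holds the least-significant byte.
So at ascending addresses the bytes are 80 FD.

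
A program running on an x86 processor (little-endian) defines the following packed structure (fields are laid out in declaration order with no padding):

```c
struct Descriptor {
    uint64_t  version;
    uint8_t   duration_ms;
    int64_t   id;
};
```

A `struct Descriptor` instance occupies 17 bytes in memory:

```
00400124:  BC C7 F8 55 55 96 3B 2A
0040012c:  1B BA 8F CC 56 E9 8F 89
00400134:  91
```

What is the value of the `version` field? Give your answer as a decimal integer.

3043191266477655996

`version` is the first field, at byte offset 0, occupying 8 bytes.
Bytes at offsets 0..7: BC C7 F8 55 55 96 3B 2A.
In little-endian order the low byte comes first in memory.
Reassemble most-significant byte first: 2A 3B 96 55 55 F8 C7 BC → 0x2A3B965555F8C7BC.
0x2A3B965555F8C7BC = 3043191266477655996.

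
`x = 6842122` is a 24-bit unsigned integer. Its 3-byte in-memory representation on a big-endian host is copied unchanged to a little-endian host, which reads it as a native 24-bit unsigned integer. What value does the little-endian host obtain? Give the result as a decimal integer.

6842122 in 24-bit hexadecimal is 0x68670A.
Stored big-endian, the bytes at ascending addresses are 68 67 0A.
Read back as little-endian, the first byte is least significant, giving 0x0A6768.
0x0A6768 = 681832.

681832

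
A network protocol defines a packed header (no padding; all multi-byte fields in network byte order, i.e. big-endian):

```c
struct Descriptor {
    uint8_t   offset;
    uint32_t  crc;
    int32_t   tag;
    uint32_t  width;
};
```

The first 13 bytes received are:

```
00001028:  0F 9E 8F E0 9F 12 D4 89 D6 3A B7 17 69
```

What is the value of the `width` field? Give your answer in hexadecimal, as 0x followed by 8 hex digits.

0x3AB71769

`width` follows `offset` (1 B), `crc` (4 B), `tag` (4 B), so it starts at offset 1 + 4 + 4 = 9 and occupies 4 bytes.
Bytes at offsets 9..12: 3A B7 17 69.
Big-endian: lowest address holds the most-significant byte.
The bytes are already most-significant first: 0x3AB71769.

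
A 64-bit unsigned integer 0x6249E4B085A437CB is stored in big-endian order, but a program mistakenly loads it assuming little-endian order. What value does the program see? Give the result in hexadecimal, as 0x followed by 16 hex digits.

0xCB37A485B0E44962

Stored big-endian, the bytes at ascending addresses are 62 49 E4 B0 85 A4 37 CB.
Read back as little-endian, the first byte is least significant, giving 0xCB37A485B0E44962.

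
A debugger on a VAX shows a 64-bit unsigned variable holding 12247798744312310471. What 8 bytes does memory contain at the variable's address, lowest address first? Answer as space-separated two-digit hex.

12247798744312310471 in hexadecimal, padded to 64 bits, is 0xA9F8EC10FB35EAC7.
Split into bytes (most-significant first): A9 F8 EC 10 FB 35 EA C7.
In little-endian order the low byte comes first in memory.
So at ascending addresses the bytes are C7 EA 35 FB 10 EC F8 A9.

C7 EA 35 FB 10 EC F8 A9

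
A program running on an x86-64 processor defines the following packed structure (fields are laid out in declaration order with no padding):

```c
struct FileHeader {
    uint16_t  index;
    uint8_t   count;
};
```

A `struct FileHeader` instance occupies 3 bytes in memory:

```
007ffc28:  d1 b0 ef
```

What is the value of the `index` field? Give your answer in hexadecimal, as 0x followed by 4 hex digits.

`index` is the first field, at byte offset 0, occupying 2 bytes.
Bytes at offsets 0..1: D1 B0.
Little-endian stores the least-significant byte at the lowest address.
Reassemble most-significant byte first: B0 D1 → 0xB0D1.

0xB0D1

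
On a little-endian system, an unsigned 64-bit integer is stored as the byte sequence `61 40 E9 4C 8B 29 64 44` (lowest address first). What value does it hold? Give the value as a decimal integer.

Little-endian stores the least-significant byte at the lowest address.
Reassemble most-significant byte first: 44 64 29 8B 4C E9 40 61 → 0x4464298B4CE94061.
0x4464298B4CE94061 = 4928109570517712993.

4928109570517712993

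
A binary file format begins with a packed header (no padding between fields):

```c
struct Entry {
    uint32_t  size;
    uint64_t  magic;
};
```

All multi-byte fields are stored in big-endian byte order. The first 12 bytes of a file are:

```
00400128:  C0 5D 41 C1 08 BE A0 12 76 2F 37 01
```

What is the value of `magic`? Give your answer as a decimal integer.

630116999031109377

`magic` follows `size` (4 bytes), so it starts at byte offset 4 and occupies 8 bytes.
Bytes at offsets 4..11: 08 BE A0 12 76 2F 37 01.
In big-endian order the high byte comes first in memory.
The bytes are already most-significant first: 0x08BEA012762F3701.
0x08BEA012762F3701 = 630116999031109377.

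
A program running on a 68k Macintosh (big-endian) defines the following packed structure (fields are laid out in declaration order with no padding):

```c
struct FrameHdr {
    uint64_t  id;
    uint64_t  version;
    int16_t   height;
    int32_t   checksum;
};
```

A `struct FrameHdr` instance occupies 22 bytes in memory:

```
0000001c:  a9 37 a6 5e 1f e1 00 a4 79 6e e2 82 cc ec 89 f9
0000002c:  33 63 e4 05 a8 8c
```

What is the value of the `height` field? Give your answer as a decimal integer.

`height` follows `id` (8 B), `version` (8 B), so it starts at offset 8 + 8 = 16 and occupies 2 bytes.
Bytes at offsets 16..17: 33 63.
Big-endian: lowest address holds the most-significant byte.
The bytes are already most-significant first: 0x3363.
0x3363 = 13155.

13155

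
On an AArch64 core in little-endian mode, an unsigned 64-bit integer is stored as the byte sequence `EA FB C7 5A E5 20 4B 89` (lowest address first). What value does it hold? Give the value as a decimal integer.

Little-endian stores the least-significant byte at the lowest address.
Reassemble most-significant byte first: 89 4B 20 E5 5A C7 FB EA → 0x894B20E55AC7FBEA.
0x894B20E55AC7FBEA = 9893037175892081642.

9893037175892081642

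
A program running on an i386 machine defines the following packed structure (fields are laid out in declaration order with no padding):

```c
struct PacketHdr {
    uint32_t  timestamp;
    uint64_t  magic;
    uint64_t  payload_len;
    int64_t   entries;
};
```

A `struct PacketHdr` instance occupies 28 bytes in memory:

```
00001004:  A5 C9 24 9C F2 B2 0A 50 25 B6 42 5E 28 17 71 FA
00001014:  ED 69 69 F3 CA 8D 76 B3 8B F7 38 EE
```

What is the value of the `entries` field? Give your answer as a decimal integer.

`entries` follows `timestamp` (4 B), `magic` (8 B), `payload_len` (8 B), so it starts at offset 4 + 8 + 8 = 20 and occupies 8 bytes.
Bytes at offsets 20..27: CA 8D 76 B3 8B F7 38 EE.
In little-endian order the low byte comes first in memory.
Reassemble most-significant byte first: EE 38 F7 8B B3 76 8D CA → 0xEE38F78BB3768DCA.
Top bit is set, so as a signed 64-bit value this is 0xEE38F78BB3768DCA − 2^64 = -1281001914603500086.

-1281001914603500086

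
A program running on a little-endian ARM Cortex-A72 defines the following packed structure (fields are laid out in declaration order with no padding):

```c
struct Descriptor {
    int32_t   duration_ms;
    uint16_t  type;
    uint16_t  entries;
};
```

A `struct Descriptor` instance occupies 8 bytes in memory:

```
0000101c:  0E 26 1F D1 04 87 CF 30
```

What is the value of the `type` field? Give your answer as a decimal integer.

34564

`type` follows `duration_ms` (4 bytes), so it starts at byte offset 4 and occupies 2 bytes.
Bytes at offsets 4..5: 04 87.
Little-endian stores the least-significant byte at the lowest address.
Reassemble most-significant byte first: 87 04 → 0x8704.
0x8704 = 34564.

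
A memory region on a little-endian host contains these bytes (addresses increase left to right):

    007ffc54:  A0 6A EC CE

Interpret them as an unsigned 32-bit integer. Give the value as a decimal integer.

3471600288

Little-endian: lowest address holds the least-significant byte.
Reassemble most-significant byte first: CE EC 6A A0 → 0xCEEC6AA0.
0xCEEC6AA0 = 3471600288.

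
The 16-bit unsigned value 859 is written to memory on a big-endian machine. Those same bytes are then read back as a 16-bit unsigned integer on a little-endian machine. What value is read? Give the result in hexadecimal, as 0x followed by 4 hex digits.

0x5B03

859 in 16-bit hexadecimal is 0x035B.
Stored big-endian, the bytes at ascending addresses are 03 5B.
Read back as little-endian, the first byte is least significant, giving 0x5B03.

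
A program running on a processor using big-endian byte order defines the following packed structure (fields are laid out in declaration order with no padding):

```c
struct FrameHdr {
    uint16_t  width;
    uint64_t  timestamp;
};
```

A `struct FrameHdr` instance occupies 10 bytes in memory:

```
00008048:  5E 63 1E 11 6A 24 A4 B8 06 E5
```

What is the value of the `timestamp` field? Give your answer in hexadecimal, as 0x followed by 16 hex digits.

`timestamp` follows `width` (2 bytes), so it starts at byte offset 2 and occupies 8 bytes.
Bytes at offsets 2..9: 1E 11 6A 24 A4 B8 06 E5.
Big-endian stores the most-significant byte at the lowest address.
The bytes are already most-significant first: 0x1E116A24A4B806E5.

0x1E116A24A4B806E5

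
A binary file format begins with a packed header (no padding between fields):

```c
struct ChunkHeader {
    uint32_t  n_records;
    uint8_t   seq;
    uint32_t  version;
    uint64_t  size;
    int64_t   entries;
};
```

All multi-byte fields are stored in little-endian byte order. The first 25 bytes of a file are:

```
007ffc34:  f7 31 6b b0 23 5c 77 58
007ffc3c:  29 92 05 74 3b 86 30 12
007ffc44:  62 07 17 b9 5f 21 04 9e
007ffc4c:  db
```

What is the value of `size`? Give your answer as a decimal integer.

`size` follows `n_records` (4 B), `seq` (1 B), `version` (4 B), so it starts at offset 4 + 1 + 4 = 9 and occupies 8 bytes.
Bytes at offsets 9..16: 92 05 74 3B 86 30 12 62.
Little-endian: lowest address holds the least-significant byte.
Reassemble most-significant byte first: 62 12 30 86 3B 74 05 92 → 0x621230863B740592.
0x621230863B740592 = 7066764118378939794.

7066764118378939794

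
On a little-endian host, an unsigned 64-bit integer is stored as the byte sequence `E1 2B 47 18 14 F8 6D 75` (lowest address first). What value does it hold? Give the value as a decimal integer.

In little-endian order the low byte comes first in memory.
Reassemble most-significant byte first: 75 6D F8 14 18 47 2B E1 → 0x756DF81418472BE1.
0x756DF81418472BE1 = 8461692040089381857.

8461692040089381857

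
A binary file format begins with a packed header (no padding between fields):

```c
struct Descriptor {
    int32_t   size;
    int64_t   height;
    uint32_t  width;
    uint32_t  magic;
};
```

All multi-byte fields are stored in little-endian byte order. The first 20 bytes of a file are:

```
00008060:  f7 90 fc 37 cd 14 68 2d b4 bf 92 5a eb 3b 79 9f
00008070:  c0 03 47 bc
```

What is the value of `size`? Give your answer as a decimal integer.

939299063

`size` is the first field, at byte offset 0, occupying 4 bytes.
Bytes at offsets 0..3: F7 90 FC 37.
Little-endian: lowest address holds the least-significant byte.
Reassemble most-significant byte first: 37 FC 90 F7 → 0x37FC90F7.
0x37FC90F7 = 939299063.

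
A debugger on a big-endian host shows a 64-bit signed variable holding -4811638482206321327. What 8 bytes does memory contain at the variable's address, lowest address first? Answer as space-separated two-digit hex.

Two's complement of -4811638482206321327 in 64 bits: 4811638482206321327 = 0x42C65FB4D781EAAF; invert → 0xBD39A04B287E1550; add 1 → 0xBD39A04B287E1551.
Split into bytes (most-significant first): BD 39 A0 4B 28 7E 15 51.
Big-endian: lowest address holds the most-significant byte.
So the memory order matches the most-significant-first order: BD 39 A0 4B 28 7E 15 51.

BD 39 A0 4B 28 7E 15 51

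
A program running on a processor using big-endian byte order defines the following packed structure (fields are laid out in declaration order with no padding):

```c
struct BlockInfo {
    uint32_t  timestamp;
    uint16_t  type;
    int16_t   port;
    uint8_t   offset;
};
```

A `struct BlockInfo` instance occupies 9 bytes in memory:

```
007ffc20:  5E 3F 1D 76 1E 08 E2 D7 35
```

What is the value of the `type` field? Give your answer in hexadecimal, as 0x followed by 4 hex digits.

`type` follows `timestamp` (4 bytes), so it starts at byte offset 4 and occupies 2 bytes.
Bytes at offsets 4..5: 1E 08.
Big-endian: lowest address holds the most-significant byte.
The bytes are already most-significant first: 0x1E08.

0x1E08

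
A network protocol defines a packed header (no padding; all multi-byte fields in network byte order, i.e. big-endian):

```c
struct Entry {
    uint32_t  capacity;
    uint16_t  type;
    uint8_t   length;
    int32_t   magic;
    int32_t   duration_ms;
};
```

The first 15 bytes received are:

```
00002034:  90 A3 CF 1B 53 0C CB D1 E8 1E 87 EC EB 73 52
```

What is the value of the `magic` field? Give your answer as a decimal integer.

-773316985

`magic` follows `capacity` (4 B), `type` (2 B), `length` (1 B), so it starts at offset 4 + 2 + 1 = 7 and occupies 4 bytes.
Bytes at offsets 7..10: D1 E8 1E 87.
In big-endian order the high byte comes first in memory.
The bytes are already most-significant first: 0xD1E81E87.
Top bit is set, so as a signed 32-bit value this is 0xD1E81E87 − 2^32 = -773316985.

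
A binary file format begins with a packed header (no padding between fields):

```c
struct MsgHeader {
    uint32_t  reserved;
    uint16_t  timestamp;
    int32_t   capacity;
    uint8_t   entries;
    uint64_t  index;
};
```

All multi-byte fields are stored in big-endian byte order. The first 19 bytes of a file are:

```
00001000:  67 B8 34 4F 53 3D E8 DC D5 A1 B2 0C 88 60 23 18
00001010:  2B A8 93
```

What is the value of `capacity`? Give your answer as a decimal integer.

-388180575

`capacity` follows `reserved` (4 B), `timestamp` (2 B), so it starts at offset 4 + 2 = 6 and occupies 4 bytes.
Bytes at offsets 6..9: E8 DC D5 A1.
Big-endian: lowest address holds the most-significant byte.
The bytes are already most-significant first: 0xE8DCD5A1.
Top bit is set, so as a signed 32-bit value this is 0xE8DCD5A1 − 2^32 = -388180575.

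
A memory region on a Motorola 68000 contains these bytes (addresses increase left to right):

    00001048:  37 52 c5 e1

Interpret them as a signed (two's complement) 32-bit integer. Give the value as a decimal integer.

In big-endian order the high byte comes first in memory.
The bytes are already most-significant first: 0x3752C5E1.
0x3752C5E1 = 928171489.

928171489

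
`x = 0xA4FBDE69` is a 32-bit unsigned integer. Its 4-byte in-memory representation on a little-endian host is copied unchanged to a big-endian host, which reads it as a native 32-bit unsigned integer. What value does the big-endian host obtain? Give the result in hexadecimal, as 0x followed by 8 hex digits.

Stored little-endian, the bytes at ascending addresses are 69 DE FB A4.
Read back as big-endian, the last byte is least significant, giving 0x69DEFBA4.

0x69DEFBA4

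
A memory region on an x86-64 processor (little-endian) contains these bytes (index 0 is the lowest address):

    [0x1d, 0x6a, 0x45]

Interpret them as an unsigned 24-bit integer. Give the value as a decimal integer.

4549149

Little-endian: lowest address holds the least-significant byte.
Reassemble most-significant byte first: 45 6A 1D → 0x456A1D.
0x456A1D = 4549149.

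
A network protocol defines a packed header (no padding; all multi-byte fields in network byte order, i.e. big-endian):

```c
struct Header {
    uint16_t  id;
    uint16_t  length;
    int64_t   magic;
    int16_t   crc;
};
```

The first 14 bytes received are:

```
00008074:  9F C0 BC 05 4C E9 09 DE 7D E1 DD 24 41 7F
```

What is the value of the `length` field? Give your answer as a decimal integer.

`length` follows `id` (2 bytes), so it starts at byte offset 2 and occupies 2 bytes.
Bytes at offsets 2..3: BC 05.
Big-endian stores the most-significant byte at the lowest address.
The bytes are already most-significant first: 0xBC05.
0xBC05 = 48133.

48133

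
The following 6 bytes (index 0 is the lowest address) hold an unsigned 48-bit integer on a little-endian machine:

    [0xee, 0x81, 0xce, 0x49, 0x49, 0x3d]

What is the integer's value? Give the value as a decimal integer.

Little-endian stores the least-significant byte at the lowest address.
Reassemble most-significant byte first: 3D 49 49 CE 81 EE → 0x3D4949CE81EE.
0x3D4949CE81EE = 67384980177390.

67384980177390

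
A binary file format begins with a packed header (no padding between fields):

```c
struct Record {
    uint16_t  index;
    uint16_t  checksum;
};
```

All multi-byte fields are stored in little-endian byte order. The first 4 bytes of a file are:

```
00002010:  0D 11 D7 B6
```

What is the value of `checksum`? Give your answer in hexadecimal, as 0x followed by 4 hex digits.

0xB6D7

`checksum` follows `index` (2 bytes), so it starts at byte offset 2 and occupies 2 bytes.
Bytes at offsets 2..3: D7 B6.
In little-endian order the low byte comes first in memory.
Reassemble most-significant byte first: B6 D7 → 0xB6D7.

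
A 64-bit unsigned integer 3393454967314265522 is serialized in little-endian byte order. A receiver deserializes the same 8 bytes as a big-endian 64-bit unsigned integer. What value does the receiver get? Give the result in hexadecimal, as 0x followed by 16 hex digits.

3393454967314265522 in 64-bit hexadecimal is 0x2F17F950400D35B2.
Stored little-endian, the bytes at ascending addresses are B2 35 0D 40 50 F9 17 2F.
Read back as big-endian, the last byte is least significant, giving 0xB2350D4050F9172F.

0xB2350D4050F9172F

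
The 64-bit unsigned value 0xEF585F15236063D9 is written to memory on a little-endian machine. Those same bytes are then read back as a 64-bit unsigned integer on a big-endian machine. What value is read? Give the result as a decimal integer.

Stored little-endian, the bytes at ascending addresses are D9 63 60 23 15 5F 58 EF.
Read back as big-endian, the last byte is least significant, giving 0xD9636023155F58EF.
0xD9636023155F58EF = 15664469632723409135.

15664469632723409135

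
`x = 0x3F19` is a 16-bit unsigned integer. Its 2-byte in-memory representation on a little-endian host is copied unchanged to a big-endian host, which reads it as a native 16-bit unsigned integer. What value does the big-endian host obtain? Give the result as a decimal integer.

6463

Stored little-endian, the bytes at ascending addresses are 19 3F.
Read back as big-endian, the last byte is least significant, giving 0x193F.
0x193F = 6463.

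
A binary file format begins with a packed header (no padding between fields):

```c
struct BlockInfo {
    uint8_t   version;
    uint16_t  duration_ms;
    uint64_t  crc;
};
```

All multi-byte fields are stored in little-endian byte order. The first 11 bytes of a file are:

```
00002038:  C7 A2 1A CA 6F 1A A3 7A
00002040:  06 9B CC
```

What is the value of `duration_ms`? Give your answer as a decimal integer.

`duration_ms` follows `version` (1 byte), so it starts at byte offset 1 and occupies 2 bytes.
Bytes at offsets 1..2: A2 1A.
Little-endian: lowest address holds the least-significant byte.
Reassemble most-significant byte first: 1A A2 → 0x1AA2.
0x1AA2 = 6818.

6818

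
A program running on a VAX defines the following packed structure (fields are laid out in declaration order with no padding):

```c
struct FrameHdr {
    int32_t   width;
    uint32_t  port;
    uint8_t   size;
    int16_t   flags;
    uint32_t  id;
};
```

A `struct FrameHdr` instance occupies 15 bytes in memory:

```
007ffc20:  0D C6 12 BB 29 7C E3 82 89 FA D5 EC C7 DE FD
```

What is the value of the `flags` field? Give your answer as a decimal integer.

`flags` follows `width` (4 B), `port` (4 B), `size` (1 B), so it starts at offset 4 + 4 + 1 = 9 and occupies 2 bytes.
Bytes at offsets 9..10: FA D5.
Little-endian: lowest address holds the least-significant byte.
Reassemble most-significant byte first: D5 FA → 0xD5FA.
Top bit is set, so as a signed 16-bit value this is 0xD5FA − 2^16 = -10758.

-10758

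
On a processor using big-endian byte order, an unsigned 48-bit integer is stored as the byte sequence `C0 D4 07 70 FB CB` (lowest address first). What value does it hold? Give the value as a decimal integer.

212016890444747

Big-endian: lowest address holds the most-significant byte.
The bytes are already most-significant first: 0xC0D40770FBCB.
0xC0D40770FBCB = 212016890444747.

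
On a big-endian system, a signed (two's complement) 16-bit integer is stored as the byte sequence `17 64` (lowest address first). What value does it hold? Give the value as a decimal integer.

Big-endian stores the most-significant byte at the lowest address.
The bytes are already most-significant first: 0x1764.
0x1764 = 5988.

5988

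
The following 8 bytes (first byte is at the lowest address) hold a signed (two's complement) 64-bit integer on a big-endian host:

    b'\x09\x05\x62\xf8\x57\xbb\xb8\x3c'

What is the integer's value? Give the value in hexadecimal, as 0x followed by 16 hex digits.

0x090562F857BBB83C

Big-endian: lowest address holds the most-significant byte.
The bytes are already most-significant first: 0x090562F857BBB83C.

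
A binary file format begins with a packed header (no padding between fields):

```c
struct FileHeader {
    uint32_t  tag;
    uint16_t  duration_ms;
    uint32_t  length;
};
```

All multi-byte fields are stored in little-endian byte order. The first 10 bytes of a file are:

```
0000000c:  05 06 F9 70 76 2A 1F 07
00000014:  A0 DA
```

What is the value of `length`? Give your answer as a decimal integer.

`length` follows `tag` (4 B), `duration_ms` (2 B), so it starts at offset 4 + 2 = 6 and occupies 4 bytes.
Bytes at offsets 6..9: 1F 07 A0 DA.
In little-endian order the low byte comes first in memory.
Reassemble most-significant byte first: DA A0 07 1F → 0xDAA0071F.
0xDAA0071F = 3667920671.

3667920671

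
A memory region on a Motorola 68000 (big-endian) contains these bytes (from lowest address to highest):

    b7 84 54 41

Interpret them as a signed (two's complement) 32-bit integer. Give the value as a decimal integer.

Big-endian stores the most-significant byte at the lowest address.
The bytes are already most-significant first: 0xB7845441.
Top bit is set, so as a signed 32-bit value this is 0xB7845441 − 2^32 = -1216064447.

-1216064447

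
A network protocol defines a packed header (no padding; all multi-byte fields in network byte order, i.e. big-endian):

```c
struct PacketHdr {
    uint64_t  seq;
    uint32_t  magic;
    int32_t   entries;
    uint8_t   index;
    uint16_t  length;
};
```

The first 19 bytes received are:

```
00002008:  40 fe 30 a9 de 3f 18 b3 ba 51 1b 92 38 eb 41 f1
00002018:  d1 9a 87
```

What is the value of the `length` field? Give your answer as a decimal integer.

39559

`length` follows `seq` (8 B), `magic` (4 B), `entries` (4 B), `index` (1 B), so it starts at offset 8 + 4 + 4 + 1 = 17 and occupies 2 bytes.
Bytes at offsets 17..18: 9A 87.
Big-endian: lowest address holds the most-significant byte.
The bytes are already most-significant first: 0x9A87.
0x9A87 = 39559.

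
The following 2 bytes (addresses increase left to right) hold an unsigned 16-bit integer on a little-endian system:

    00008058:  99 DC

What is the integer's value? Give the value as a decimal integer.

56473

In little-endian order the low byte comes first in memory.
Reassemble most-significant byte first: DC 99 → 0xDC99.
0xDC99 = 56473.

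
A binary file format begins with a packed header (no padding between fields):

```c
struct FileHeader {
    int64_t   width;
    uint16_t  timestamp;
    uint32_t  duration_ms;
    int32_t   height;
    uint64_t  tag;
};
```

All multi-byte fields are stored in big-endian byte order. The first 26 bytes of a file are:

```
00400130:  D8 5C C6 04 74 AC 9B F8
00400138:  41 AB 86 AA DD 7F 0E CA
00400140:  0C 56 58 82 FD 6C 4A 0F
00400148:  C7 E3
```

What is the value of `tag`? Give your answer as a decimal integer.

`tag` follows `width` (8 B), `timestamp` (2 B), `duration_ms` (4 B), `height` (4 B), so it starts at offset 8 + 2 + 4 + 4 = 18 and occupies 8 bytes.
Bytes at offsets 18..25: 58 82 FD 6C 4A 0F C7 E3.
Big-endian stores the most-significant byte at the lowest address.
The bytes are already most-significant first: 0x5882FD6C4A0FC7E3.
0x5882FD6C4A0FC7E3 = 6377938663850887139.

6377938663850887139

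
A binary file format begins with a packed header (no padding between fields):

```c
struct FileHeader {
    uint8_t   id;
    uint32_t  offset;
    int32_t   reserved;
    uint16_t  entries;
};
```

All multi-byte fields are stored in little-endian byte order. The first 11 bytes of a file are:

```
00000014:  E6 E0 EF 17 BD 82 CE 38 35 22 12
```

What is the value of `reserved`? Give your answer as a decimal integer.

892915330

`reserved` follows `id` (1 B), `offset` (4 B), so it starts at offset 1 + 4 = 5 and occupies 4 bytes.
Bytes at offsets 5..8: 82 CE 38 35.
Little-endian stores the least-significant byte at the lowest address.
Reassemble most-significant byte first: 35 38 CE 82 → 0x3538CE82.
0x3538CE82 = 892915330.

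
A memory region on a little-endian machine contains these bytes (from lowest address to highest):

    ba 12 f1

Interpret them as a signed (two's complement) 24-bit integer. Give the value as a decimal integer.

-978246

Little-endian: lowest address holds the least-significant byte.
Reassemble most-significant byte first: F1 12 BA → 0xF112BA.
Top bit is set, so as a signed 24-bit value this is 0xF112BA − 2^24 = -978246.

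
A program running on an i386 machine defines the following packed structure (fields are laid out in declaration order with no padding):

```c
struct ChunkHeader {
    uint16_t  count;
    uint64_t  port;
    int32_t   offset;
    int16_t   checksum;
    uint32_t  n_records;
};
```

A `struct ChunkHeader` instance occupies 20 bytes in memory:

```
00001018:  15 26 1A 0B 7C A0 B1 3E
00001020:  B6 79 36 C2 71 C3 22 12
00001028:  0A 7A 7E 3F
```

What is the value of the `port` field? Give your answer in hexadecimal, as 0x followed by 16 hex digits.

0x79B63EB1A07C0B1A

`port` follows `count` (2 bytes), so it starts at byte offset 2 and occupies 8 bytes.
Bytes at offsets 2..9: 1A 0B 7C A0 B1 3E B6 79.
Little-endian: lowest address holds the least-significant byte.
Reassemble most-significant byte first: 79 B6 3E B1 A0 7C 0B 1A → 0x79B63EB1A07C0B1A.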